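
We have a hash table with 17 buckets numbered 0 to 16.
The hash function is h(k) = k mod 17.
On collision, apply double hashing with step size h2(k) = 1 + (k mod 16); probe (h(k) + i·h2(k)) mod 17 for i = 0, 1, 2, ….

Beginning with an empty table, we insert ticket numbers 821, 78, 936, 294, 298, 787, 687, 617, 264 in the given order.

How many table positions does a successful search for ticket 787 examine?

3

821: h=5 => slot 5
78: h=10 => slot 10
936: h=1 => slot 1
294: h=5, h2=7, probe 5,12 => slot 12
298: h=9 => slot 9
787: h=5, h2=4, probe 5,9,13 => slot 13
687: h=7 => slot 7
617: h=5, h2=10, probe 5,15 => slot 15
264: h=9, h2=9, probe 9,1,10,2 => slot 2
Table: [., 936, 264, ., ., 821, ., 687, ., 298, 78, ., 294, 787, ., 617, .]
Lookup 787: h=5, h2=4, probe 5,9,13 → found at 13.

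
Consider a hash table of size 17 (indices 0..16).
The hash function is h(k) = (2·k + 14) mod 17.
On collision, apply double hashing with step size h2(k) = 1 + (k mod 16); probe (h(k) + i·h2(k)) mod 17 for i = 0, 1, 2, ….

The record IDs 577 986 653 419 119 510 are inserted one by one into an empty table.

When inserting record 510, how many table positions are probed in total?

Insert 577: h=12, slot 12 empty => index 12.
Insert 986: h=14, slot 14 empty => index 14.
Insert 653: h=11, slot 11 empty => index 11.
Insert 419: h=2, slot 2 empty => index 2.
Insert 119: h=14, h2=8, slot 14 occupied => index 5.
Insert 510: h=14, h2=15, slots 14,12 occupied => index 10.
Table: [_, _, 419, _, _, 119, _, _, _, _, 510, 653, 577, _, 986, _, _]

3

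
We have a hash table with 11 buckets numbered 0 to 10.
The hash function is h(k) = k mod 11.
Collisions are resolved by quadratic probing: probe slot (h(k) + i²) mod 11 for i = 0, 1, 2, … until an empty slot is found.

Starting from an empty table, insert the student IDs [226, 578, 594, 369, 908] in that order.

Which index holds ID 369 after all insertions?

226 hashes to 6; slot 6 is free -> place at 6.
578 hashes to 6; 6 taken -> place at 7.
594 hashes to 0; slot 0 is free -> place at 0.
369 hashes to 6; 6,7 taken -> place at 10.
908 hashes to 6; 6,7,10 taken -> place at 4.
Table: [594, ∅, ∅, ∅, 908, ∅, 226, 578, ∅, ∅, 369]

10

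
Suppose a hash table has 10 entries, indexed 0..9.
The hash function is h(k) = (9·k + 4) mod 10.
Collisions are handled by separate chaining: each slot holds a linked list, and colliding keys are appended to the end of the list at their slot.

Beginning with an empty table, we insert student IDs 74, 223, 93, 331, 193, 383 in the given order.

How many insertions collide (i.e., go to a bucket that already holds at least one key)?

Insert 74: h=0, bucket 0 empty -> new chain.
Insert 223: h=1, bucket 1 empty -> new chain.
Insert 93: h=1, bucket 1 nonempty -> append to chain.
Insert 331: h=3, bucket 3 empty -> new chain.
Insert 193: h=1, bucket 1 nonempty -> append to chain.
Insert 383: h=1, bucket 1 nonempty -> append to chain.
Final buckets:
0: 74
1: 223 -> 93 -> 193 -> 383
2: -
3: 331
4: -
5: -
6: -
7: -
8: -
9: -

3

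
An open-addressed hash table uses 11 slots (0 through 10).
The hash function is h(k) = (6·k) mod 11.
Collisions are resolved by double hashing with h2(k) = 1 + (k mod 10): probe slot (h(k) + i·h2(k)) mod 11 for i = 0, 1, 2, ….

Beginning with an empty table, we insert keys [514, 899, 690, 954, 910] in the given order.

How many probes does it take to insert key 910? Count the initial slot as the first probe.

Insert 514: h=4, slot 4 empty -> index 4.
Insert 899: h=4, h2=10, slot 4 occupied -> index 3.
Insert 690: h=4, h2=1, slot 4 occupied -> index 5.
Insert 954: h=4, h2=5, slot 4 occupied -> index 9.
Insert 910: h=4, h2=1, slots 4,5 occupied -> index 6.
Table: [—, —, —, 899, 514, 690, 910, —, —, 954, —]

3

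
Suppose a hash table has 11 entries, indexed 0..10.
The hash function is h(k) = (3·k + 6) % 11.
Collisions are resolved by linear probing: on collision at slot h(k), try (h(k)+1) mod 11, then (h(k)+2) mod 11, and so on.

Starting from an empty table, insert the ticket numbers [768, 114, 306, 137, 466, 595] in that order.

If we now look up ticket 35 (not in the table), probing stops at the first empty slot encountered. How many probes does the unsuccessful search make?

768 hashes to 0; slot 0 is free → place at 0.
114 hashes to 7; slot 7 is free → place at 7.
306 hashes to 0; 0 taken → place at 1.
137 hashes to 10; slot 10 is free → place at 10.
466 hashes to 7; 7 taken → place at 8.
595 hashes to 9; slot 9 is free → place at 9.
Table: [768, 306, _, _, _, _, _, 114, 466, 595, 137]
Lookup 35: h=1, probe 1,2 → slot 2 empty, not found.

2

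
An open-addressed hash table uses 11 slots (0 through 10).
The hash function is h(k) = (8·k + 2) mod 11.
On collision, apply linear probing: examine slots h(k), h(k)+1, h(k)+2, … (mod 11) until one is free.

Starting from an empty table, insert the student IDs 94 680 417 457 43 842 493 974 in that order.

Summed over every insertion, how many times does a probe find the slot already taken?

94: h=6 → slot 6
680: h=8 → slot 8
417: h=5 → slot 5
457: h=6, probe 6,7 → slot 7
43: h=5, probe 5,6,7,8,9 → slot 9
842: h=6, probe 6,7,8,9,10 → slot 10
493: h=8, probe 8,9,10,0 → slot 0
974: h=6, probe 6,7,8,9,10,0,1 → slot 1
Table: [493, 974, _, _, _, 417, 94, 457, 680, 43, 842]

18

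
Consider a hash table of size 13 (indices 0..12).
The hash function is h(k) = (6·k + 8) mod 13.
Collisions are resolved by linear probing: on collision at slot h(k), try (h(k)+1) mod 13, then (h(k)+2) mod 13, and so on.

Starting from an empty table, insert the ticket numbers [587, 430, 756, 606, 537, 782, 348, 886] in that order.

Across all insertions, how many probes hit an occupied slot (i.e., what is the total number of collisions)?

6

Insert 587: h=7, slot 7 empty -> index 7.
Insert 430: h=1, slot 1 empty -> index 1.
Insert 756: h=7, slot 7 occupied -> index 8.
Insert 606: h=4, slot 4 empty -> index 4.
Insert 537: h=6, slot 6 empty -> index 6.
Insert 782: h=7, slots 7,8 occupied -> index 9.
Insert 348: h=3, slot 3 empty -> index 3.
Insert 886: h=7, slots 7,8,9 occupied -> index 10.
Table: [., 430, ., 348, 606, ., 537, 587, 756, 782, 886, ., .]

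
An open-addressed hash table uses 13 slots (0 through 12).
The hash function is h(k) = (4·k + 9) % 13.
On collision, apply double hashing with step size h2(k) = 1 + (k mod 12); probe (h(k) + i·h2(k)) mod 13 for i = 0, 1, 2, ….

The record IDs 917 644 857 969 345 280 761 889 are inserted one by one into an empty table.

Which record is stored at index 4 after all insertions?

761

917: h=11 -> slot 11
644: h=11, h2=9, probe 11,7 -> slot 7
857: h=5 -> slot 5
969: h=11, h2=10, probe 11,8 -> slot 8
345: h=11, h2=10, probe 11,8,5,2 -> slot 2
280: h=11, h2=5, probe 11,3 -> slot 3
761: h=11, h2=6, probe 11,4 -> slot 4
889: h=3, h2=2, probe 3,5,7,9 -> slot 9
Table: [_, _, 345, 280, 761, 857, _, 644, 969, 889, _, 917, _]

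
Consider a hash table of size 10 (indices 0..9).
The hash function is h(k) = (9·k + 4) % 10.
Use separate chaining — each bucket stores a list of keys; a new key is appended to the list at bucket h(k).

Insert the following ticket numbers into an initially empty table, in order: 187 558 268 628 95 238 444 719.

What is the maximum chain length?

187 → bucket 7
558 → bucket 6
268 → bucket 6 (collision)
628 → bucket 6 (collision)
95 → bucket 9
238 → bucket 6 (collision)
444 → bucket 0
719 → bucket 5
Final buckets:
0: 444
1: ∅
2: ∅
3: ∅
4: ∅
5: 719
6: 558 -> 268 -> 628 -> 238
7: 187
8: ∅
9: 95

4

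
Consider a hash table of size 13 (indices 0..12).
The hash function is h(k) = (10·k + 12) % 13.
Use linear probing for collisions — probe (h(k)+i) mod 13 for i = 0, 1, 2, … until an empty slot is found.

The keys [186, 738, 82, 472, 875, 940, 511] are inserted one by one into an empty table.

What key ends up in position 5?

186 hashes to 0; slot 0 is free → place at 0.
738 hashes to 8; slot 8 is free → place at 8.
82 hashes to 0; 0 taken → place at 1.
472 hashes to 0; 0,1 taken → place at 2.
875 hashes to 0; 0,1,2 taken → place at 3.
940 hashes to 0; 0,1,2,3 taken → place at 4.
511 hashes to 0; 0,1,2,3,4 taken → place at 5.
Table: [186, 82, 472, 875, 940, 511, _, _, 738, _, _, _, _]

511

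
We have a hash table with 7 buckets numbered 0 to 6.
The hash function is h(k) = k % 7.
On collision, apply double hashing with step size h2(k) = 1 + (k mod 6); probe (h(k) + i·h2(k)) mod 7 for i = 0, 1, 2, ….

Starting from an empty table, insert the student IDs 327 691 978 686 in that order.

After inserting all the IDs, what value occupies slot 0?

Insert 327: h=5, slot 5 empty → index 5.
Insert 691: h=5, h2=2, slot 5 occupied → index 0.
Insert 978: h=5, h2=1, slot 5 occupied → index 6.
Insert 686: h=0, h2=3, slot 0 occupied → index 3.
Table: [691, ., ., 686, ., 327, 978]

691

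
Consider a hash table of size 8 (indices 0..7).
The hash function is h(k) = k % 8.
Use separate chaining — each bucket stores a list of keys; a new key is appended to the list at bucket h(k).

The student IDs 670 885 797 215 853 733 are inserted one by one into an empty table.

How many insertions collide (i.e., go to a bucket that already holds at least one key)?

3

670 -> bucket 6
885 -> bucket 5
797 -> bucket 5 (collision)
215 -> bucket 7
853 -> bucket 5 (collision)
733 -> bucket 5 (collision)
Final buckets:
0: —
1: —
2: —
3: —
4: —
5: 885 -> 797 -> 853 -> 733
6: 670
7: 215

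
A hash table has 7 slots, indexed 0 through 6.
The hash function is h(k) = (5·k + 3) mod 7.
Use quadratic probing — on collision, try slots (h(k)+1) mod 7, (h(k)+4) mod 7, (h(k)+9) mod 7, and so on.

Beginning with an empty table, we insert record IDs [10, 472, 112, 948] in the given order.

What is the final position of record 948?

10: h=4 => slot 4
472: h=4, probe 4,5 => slot 5
112: h=3 => slot 3
948: h=4, probe 4,5,1 => slot 1
Table: [., 948, ., 112, 10, 472, .]

1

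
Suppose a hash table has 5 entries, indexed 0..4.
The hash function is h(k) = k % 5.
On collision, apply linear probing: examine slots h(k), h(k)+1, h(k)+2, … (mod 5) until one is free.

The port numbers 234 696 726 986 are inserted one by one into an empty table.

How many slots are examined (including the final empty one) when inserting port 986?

3

234: h=4 => slot 4
696: h=1 => slot 1
726: h=1, probe 1,2 => slot 2
986: h=1, probe 1,2,3 => slot 3
Table: [∅, 696, 726, 986, 234]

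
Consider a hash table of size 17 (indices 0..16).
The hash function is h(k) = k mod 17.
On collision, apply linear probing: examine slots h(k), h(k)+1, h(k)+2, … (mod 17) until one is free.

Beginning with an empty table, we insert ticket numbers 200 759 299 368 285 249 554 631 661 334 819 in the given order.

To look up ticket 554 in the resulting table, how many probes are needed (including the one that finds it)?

200: h=13 → slot 13
759: h=11 → slot 11
299: h=10 → slot 10
368: h=11, probe 11,12 → slot 12
285: h=13, probe 13,14 → slot 14
249: h=11, probe 11,12,13,14,15 → slot 15
554: h=10, probe 10,11,12,13,14,15,16 → slot 16
631: h=2 → slot 2
661: h=15, probe 15,16,0 → slot 0
334: h=11, probe 11,12,13,14,15,16,0,1 → slot 1
819: h=3 → slot 3
Table: [661, 334, 631, 819, ., ., ., ., ., ., 299, 759, 368, 200, 285, 249, 554]
Lookup 554: h=10, probe 10,11,12,13,14,15,16 → found at 16.

7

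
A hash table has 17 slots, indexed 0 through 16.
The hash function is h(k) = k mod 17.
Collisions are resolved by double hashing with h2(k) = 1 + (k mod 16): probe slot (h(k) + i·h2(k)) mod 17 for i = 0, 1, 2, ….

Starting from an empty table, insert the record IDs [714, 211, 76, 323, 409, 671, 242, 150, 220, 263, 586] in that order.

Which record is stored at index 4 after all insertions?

714: h=0 -> slot 0
211: h=7 -> slot 7
76: h=8 -> slot 8
323: h=0, h2=4, probe 0,4 -> slot 4
409: h=1 -> slot 1
671: h=8, h2=16, probe 8,7,6 -> slot 6
242: h=4, h2=3, probe 4,7,10 -> slot 10
150: h=14 -> slot 14
220: h=16 -> slot 16
263: h=8, h2=8, probe 8,16,7,15 -> slot 15
586: h=8, h2=11, probe 8,2 -> slot 2
Table: [714, 409, 586, ., 323, ., 671, 211, 76, ., 242, ., ., ., 150, 263, 220]

323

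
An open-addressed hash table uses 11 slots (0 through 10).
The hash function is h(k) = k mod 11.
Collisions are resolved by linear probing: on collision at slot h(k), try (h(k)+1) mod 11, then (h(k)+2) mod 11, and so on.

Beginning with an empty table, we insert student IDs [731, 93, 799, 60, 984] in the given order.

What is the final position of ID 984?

731: h=5 -> slot 5
93: h=5, probe 5,6 -> slot 6
799: h=7 -> slot 7
60: h=5, probe 5,6,7,8 -> slot 8
984: h=5, probe 5,6,7,8,9 -> slot 9
Table: [—, —, —, —, —, 731, 93, 799, 60, 984, —]

9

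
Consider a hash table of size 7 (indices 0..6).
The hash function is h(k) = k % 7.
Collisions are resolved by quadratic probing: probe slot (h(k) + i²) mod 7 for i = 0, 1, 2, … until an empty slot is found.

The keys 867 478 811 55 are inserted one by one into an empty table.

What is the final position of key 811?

867 hashes to 6; slot 6 is free -> place at 6.
478 hashes to 2; slot 2 is free -> place at 2.
811 hashes to 6; 6 taken -> place at 0.
55 hashes to 6; 6,0 taken -> place at 3.
Table: [811, ., 478, 55, ., ., 867]

0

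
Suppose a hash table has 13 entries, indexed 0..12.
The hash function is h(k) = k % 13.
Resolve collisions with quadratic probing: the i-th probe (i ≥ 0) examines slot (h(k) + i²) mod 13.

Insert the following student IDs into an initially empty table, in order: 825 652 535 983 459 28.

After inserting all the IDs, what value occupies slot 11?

28

Insert 825: h=6, slot 6 empty => index 6.
Insert 652: h=2, slot 2 empty => index 2.
Insert 535: h=2, slot 2 occupied => index 3.
Insert 983: h=8, slot 8 empty => index 8.
Insert 459: h=4, slot 4 empty => index 4.
Insert 28: h=2, slots 2,3,6 occupied => index 11.
Table: [_, _, 652, 535, 459, _, 825, _, 983, _, _, 28, _]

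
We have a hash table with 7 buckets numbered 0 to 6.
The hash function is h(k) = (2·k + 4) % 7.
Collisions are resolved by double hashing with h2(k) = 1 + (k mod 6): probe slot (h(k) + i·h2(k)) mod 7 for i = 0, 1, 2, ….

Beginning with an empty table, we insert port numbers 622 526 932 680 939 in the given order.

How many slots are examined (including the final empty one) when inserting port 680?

4

Insert 622: h=2, slot 2 empty => index 2.
Insert 526: h=6, slot 6 empty => index 6.
Insert 932: h=6, h2=3, slots 6,2 occupied => index 5.
Insert 680: h=6, h2=3, slots 6,2,5 occupied => index 1.
Insert 939: h=6, h2=4, slot 6 occupied => index 3.
Table: [_, 680, 622, 939, _, 932, 526]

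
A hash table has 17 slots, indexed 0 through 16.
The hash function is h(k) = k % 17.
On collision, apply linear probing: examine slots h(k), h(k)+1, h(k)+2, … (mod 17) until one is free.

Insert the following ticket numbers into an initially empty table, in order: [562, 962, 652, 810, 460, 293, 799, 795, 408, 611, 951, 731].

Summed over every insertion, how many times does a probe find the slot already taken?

17

Insert 562: h=1, slot 1 empty -> index 1.
Insert 962: h=10, slot 10 empty -> index 10.
Insert 652: h=6, slot 6 empty -> index 6.
Insert 810: h=11, slot 11 empty -> index 11.
Insert 460: h=1, slot 1 occupied -> index 2.
Insert 293: h=4, slot 4 empty -> index 4.
Insert 799: h=0, slot 0 empty -> index 0.
Insert 795: h=13, slot 13 empty -> index 13.
Insert 408: h=0, slots 0,1,2 occupied -> index 3.
Insert 611: h=16, slot 16 empty -> index 16.
Insert 951: h=16, slots 16,0,1,2,3,4 occupied -> index 5.
Insert 731: h=0, slots 0,1,2,3,4,5,6 occupied -> index 7.
Table: [799, 562, 460, 408, 293, 951, 652, 731, ., ., 962, 810, ., 795, ., ., 611]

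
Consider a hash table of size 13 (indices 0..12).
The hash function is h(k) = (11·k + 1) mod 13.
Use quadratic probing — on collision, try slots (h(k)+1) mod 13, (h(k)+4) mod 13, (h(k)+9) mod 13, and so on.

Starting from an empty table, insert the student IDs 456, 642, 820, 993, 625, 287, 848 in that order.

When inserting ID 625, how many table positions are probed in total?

Insert 456: h=12, slot 12 empty => index 12.
Insert 642: h=4, slot 4 empty => index 4.
Insert 820: h=12, slot 12 occupied => index 0.
Insert 993: h=4, slot 4 occupied => index 5.
Insert 625: h=12, slots 12,0 occupied => index 3.
Insert 287: h=12, slots 12,0,3 occupied => index 8.
Insert 848: h=8, slot 8 occupied => index 9.
Table: [820, ., ., 625, 642, 993, ., ., 287, 848, ., ., 456]

3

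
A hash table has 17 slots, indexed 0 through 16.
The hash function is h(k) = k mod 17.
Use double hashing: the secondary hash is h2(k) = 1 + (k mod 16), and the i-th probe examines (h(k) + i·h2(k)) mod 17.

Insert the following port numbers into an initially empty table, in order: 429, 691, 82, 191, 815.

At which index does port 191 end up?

3

429: h=4 → slot 4
691: h=11 → slot 11
82: h=14 → slot 14
191: h=4, h2=16, probe 4,3 → slot 3
815: h=16 → slot 16
Table: [∅, ∅, ∅, 191, 429, ∅, ∅, ∅, ∅, ∅, ∅, 691, ∅, ∅, 82, ∅, 815]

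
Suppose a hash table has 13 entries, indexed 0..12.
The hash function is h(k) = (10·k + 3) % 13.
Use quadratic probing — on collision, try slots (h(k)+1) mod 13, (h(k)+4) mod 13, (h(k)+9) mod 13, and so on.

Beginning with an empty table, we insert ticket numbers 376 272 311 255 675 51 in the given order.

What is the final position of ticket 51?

9

Insert 376: h=6, slot 6 empty => index 6.
Insert 272: h=6, slot 6 occupied => index 7.
Insert 311: h=6, slots 6,7 occupied => index 10.
Insert 255: h=5, slot 5 empty => index 5.
Insert 675: h=6, slots 6,7,10 occupied => index 2.
Insert 51: h=6, slots 6,7,10,2 occupied => index 9.
Table: [—, —, 675, —, —, 255, 376, 272, —, 51, 311, —, —]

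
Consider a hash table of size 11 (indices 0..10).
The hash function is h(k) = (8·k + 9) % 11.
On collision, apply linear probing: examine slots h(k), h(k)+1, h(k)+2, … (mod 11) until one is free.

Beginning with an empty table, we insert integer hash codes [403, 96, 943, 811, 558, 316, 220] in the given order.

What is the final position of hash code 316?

403: h=10 -> slot 10
96: h=7 -> slot 7
943: h=7, probe 7,8 -> slot 8
811: h=7, probe 7,8,9 -> slot 9
558: h=7, probe 7,8,9,10,0 -> slot 0
316: h=7, probe 7,8,9,10,0,1 -> slot 1
220: h=9, probe 9,10,0,1,2 -> slot 2
Table: [558, 316, 220, _, _, _, _, 96, 943, 811, 403]

1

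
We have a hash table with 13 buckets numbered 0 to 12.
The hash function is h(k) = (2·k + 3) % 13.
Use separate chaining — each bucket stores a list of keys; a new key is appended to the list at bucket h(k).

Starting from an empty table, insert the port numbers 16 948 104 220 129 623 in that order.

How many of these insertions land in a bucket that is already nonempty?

Insert 16: h=9, bucket 9 empty -> new chain.
Insert 948: h=1, bucket 1 empty -> new chain.
Insert 104: h=3, bucket 3 empty -> new chain.
Insert 220: h=1, bucket 1 nonempty -> append to chain.
Insert 129: h=1, bucket 1 nonempty -> append to chain.
Insert 623: h=1, bucket 1 nonempty -> append to chain.
Final buckets:
0: ∅
1: 948 -> 220 -> 129 -> 623
2: ∅
3: 104
4: ∅
5: ∅
6: ∅
7: ∅
8: ∅
9: 16
10: ∅
11: ∅
12: ∅

3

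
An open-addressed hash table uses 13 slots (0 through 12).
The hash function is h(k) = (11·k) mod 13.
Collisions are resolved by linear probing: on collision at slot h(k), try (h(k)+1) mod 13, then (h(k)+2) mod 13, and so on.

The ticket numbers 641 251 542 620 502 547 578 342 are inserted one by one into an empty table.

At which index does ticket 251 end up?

6

641 hashes to 5; slot 5 is free -> place at 5.
251 hashes to 5; 5 taken -> place at 6.
542 hashes to 8; slot 8 is free -> place at 8.
620 hashes to 8; 8 taken -> place at 9.
502 hashes to 10; slot 10 is free -> place at 10.
547 hashes to 11; slot 11 is free -> place at 11.
578 hashes to 1; slot 1 is free -> place at 1.
342 hashes to 5; 5,6 taken -> place at 7.
Table: [., 578, ., ., ., 641, 251, 342, 542, 620, 502, 547, .]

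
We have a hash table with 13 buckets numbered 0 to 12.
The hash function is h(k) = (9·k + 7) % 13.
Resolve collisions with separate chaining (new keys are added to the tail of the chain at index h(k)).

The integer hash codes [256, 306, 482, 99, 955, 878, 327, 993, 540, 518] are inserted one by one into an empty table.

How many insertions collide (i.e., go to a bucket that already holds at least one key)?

2

Insert 256: h=10, bucket 10 empty -> new chain.
Insert 306: h=5, bucket 5 empty -> new chain.
Insert 482: h=3, bucket 3 empty -> new chain.
Insert 99: h=1, bucket 1 empty -> new chain.
Insert 955: h=9, bucket 9 empty -> new chain.
Insert 878: h=5, bucket 5 nonempty -> append to chain.
Insert 327: h=12, bucket 12 empty -> new chain.
Insert 993: h=0, bucket 0 empty -> new chain.
Insert 540: h=5, bucket 5 nonempty -> append to chain.
Insert 518: h=2, bucket 2 empty -> new chain.
Final buckets:
0: 993
1: 99
2: 518
3: 482
4: -
5: 306 -> 878 -> 540
6: -
7: -
8: -
9: 955
10: 256
11: -
12: 327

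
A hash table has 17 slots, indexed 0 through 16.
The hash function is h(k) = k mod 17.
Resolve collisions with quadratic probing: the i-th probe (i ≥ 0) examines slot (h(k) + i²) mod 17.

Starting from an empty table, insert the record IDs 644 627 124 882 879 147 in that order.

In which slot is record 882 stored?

Insert 644: h=15, slot 15 empty → index 15.
Insert 627: h=15, slot 15 occupied → index 16.
Insert 124: h=5, slot 5 empty → index 5.
Insert 882: h=15, slots 15,16 occupied → index 2.
Insert 879: h=12, slot 12 empty → index 12.
Insert 147: h=11, slot 11 empty → index 11.
Table: [∅, ∅, 882, ∅, ∅, 124, ∅, ∅, ∅, ∅, ∅, 147, 879, ∅, ∅, 644, 627]

2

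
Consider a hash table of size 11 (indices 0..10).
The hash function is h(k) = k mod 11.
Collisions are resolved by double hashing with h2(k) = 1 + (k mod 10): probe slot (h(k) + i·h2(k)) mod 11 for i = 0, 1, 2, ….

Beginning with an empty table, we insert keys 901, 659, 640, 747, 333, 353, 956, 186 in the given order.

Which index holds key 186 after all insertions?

5

901 hashes to 10; slot 10 is free => place at 10.
659 hashes to 10, h2=10; 10 taken => place at 9.
640 hashes to 2; slot 2 is free => place at 2.
747 hashes to 10, h2=8; 10 taken => place at 7.
333 hashes to 3; slot 3 is free => place at 3.
353 hashes to 1; slot 1 is free => place at 1.
956 hashes to 10, h2=7; 10 taken => place at 6.
186 hashes to 10, h2=7; 10,6,2,9 taken => place at 5.
Table: [—, 353, 640, 333, —, 186, 956, 747, —, 659, 901]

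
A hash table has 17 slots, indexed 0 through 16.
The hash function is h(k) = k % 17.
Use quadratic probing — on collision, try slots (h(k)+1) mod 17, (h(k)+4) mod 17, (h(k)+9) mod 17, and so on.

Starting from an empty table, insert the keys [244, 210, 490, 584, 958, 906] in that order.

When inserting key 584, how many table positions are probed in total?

Insert 244: h=6, slot 6 empty -> index 6.
Insert 210: h=6, slot 6 occupied -> index 7.
Insert 490: h=14, slot 14 empty -> index 14.
Insert 584: h=6, slots 6,7 occupied -> index 10.
Insert 958: h=6, slots 6,7,10 occupied -> index 15.
Insert 906: h=5, slot 5 empty -> index 5.
Table: [—, —, —, —, —, 906, 244, 210, —, —, 584, —, —, —, 490, 958, —]

3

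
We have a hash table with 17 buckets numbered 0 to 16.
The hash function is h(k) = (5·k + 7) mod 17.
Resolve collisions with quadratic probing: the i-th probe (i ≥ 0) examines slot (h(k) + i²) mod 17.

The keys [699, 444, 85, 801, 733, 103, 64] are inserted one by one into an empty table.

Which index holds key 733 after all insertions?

9

699: h=0 -> slot 0
444: h=0, probe 0,1 -> slot 1
85: h=7 -> slot 7
801: h=0, probe 0,1,4 -> slot 4
733: h=0, probe 0,1,4,9 -> slot 9
103: h=12 -> slot 12
64: h=4, probe 4,5 -> slot 5
Table: [699, 444, —, —, 801, 64, —, 85, —, 733, —, —, 103, —, —, —, —]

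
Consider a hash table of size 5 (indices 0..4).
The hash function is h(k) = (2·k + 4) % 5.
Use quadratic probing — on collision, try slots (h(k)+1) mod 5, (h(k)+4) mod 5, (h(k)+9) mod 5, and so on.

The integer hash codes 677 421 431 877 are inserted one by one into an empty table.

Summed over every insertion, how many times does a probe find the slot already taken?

2

677 hashes to 3; slot 3 is free → place at 3.
421 hashes to 1; slot 1 is free → place at 1.
431 hashes to 1; 1 taken → place at 2.
877 hashes to 3; 3 taken → place at 4.
Table: [-, 421, 431, 677, 877]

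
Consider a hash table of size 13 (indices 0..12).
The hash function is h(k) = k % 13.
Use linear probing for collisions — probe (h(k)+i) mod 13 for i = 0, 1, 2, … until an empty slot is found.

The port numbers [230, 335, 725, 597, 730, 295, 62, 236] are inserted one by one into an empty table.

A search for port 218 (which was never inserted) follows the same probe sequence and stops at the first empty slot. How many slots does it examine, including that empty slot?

230: h=9 => slot 9
335: h=10 => slot 10
725: h=10, probe 10,11 => slot 11
597: h=12 => slot 12
730: h=2 => slot 2
295: h=9, probe 9,10,11,12,0 => slot 0
62: h=10, probe 10,11,12,0,1 => slot 1
236: h=2, probe 2,3 => slot 3
Table: [295, 62, 730, 236, —, —, —, —, —, 230, 335, 725, 597]
Lookup 218: h=10, probe 10,11,12,0,1,2,3,4 → slot 4 empty, not found.

8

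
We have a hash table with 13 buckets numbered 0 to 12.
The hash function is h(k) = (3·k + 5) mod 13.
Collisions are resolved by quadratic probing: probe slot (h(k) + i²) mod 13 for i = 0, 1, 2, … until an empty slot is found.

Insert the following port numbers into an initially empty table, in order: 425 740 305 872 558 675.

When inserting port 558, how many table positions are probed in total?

2

425 hashes to 6; slot 6 is free -> place at 6.
740 hashes to 2; slot 2 is free -> place at 2.
305 hashes to 10; slot 10 is free -> place at 10.
872 hashes to 8; slot 8 is free -> place at 8.
558 hashes to 2; 2 taken -> place at 3.
675 hashes to 2; 2,3,6 taken -> place at 11.
Table: [∅, ∅, 740, 558, ∅, ∅, 425, ∅, 872, ∅, 305, 675, ∅]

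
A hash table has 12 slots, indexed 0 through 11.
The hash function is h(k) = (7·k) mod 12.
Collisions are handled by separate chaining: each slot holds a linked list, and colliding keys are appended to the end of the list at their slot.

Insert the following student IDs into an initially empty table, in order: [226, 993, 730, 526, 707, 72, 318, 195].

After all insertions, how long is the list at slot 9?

1

Insert 226: h=10, bucket 10 empty -> new chain.
Insert 993: h=3, bucket 3 empty -> new chain.
Insert 730: h=10, bucket 10 nonempty -> append to chain.
Insert 526: h=10, bucket 10 nonempty -> append to chain.
Insert 707: h=5, bucket 5 empty -> new chain.
Insert 72: h=0, bucket 0 empty -> new chain.
Insert 318: h=6, bucket 6 empty -> new chain.
Insert 195: h=9, bucket 9 empty -> new chain.
Final buckets:
0: 72
1: —
2: —
3: 993
4: —
5: 707
6: 318
7: —
8: —
9: 195
10: 226 -> 730 -> 526
11: —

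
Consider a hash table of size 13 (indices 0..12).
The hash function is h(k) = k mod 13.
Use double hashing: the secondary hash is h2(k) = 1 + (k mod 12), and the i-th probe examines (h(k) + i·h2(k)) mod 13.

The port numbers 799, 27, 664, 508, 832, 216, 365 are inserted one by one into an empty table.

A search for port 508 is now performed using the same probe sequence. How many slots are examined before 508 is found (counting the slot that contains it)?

4

799 hashes to 6; slot 6 is free => place at 6.
27 hashes to 1; slot 1 is free => place at 1.
664 hashes to 1, h2=5; 1,6 taken => place at 11.
508 hashes to 1, h2=5; 1,6,11 taken => place at 3.
832 hashes to 0; slot 0 is free => place at 0.
216 hashes to 8; slot 8 is free => place at 8.
365 hashes to 1, h2=6; 1 taken => place at 7.
Table: [832, 27, _, 508, _, _, 799, 365, 216, _, _, 664, _]
Lookup 508: h=1, h2=5, probe 1,6,11,3 → found at 3.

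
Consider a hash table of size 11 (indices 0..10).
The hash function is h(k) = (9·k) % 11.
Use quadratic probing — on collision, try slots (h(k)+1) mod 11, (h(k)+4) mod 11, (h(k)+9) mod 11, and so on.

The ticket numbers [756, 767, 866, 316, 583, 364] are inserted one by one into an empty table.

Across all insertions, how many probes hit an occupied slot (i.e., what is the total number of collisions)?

756: h=6 => slot 6
767: h=6, probe 6,7 => slot 7
866: h=6, probe 6,7,10 => slot 10
316: h=6, probe 6,7,10,4 => slot 4
583: h=0 => slot 0
364: h=9 => slot 9
Table: [583, ∅, ∅, ∅, 316, ∅, 756, 767, ∅, 364, 866]

6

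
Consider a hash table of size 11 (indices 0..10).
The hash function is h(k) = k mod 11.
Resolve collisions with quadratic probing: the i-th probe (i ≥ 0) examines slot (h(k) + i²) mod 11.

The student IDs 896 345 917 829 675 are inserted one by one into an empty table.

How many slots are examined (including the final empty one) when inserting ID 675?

896: h=5 => slot 5
345: h=4 => slot 4
917: h=4, probe 4,5,8 => slot 8
829: h=4, probe 4,5,8,2 => slot 2
675: h=4, probe 4,5,8,2,9 => slot 9
Table: [_, _, 829, _, 345, 896, _, _, 917, 675, _]

5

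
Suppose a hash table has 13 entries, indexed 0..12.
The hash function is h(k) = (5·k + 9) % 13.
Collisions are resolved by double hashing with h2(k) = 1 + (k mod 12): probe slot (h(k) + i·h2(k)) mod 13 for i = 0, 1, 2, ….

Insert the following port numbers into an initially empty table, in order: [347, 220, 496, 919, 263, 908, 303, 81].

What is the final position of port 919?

347 hashes to 2; slot 2 is free -> place at 2.
220 hashes to 4; slot 4 is free -> place at 4.
496 hashes to 6; slot 6 is free -> place at 6.
919 hashes to 2, h2=8; 2 taken -> place at 10.
263 hashes to 11; slot 11 is free -> place at 11.
908 hashes to 12; slot 12 is free -> place at 12.
303 hashes to 3; slot 3 is free -> place at 3.
81 hashes to 11, h2=10; 11 taken -> place at 8.
Table: [-, -, 347, 303, 220, -, 496, -, 81, -, 919, 263, 908]

10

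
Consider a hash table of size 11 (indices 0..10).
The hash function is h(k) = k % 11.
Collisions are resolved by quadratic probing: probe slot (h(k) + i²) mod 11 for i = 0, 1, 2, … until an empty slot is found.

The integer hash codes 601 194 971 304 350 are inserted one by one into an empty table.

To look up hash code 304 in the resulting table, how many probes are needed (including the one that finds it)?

3

601 hashes to 7; slot 7 is free => place at 7.
194 hashes to 7; 7 taken => place at 8.
971 hashes to 3; slot 3 is free => place at 3.
304 hashes to 7; 7,8 taken => place at 0.
350 hashes to 9; slot 9 is free => place at 9.
Table: [304, ., ., 971, ., ., ., 601, 194, 350, .]
Lookup 304: h=7, probe 7,8,0 → found at 0.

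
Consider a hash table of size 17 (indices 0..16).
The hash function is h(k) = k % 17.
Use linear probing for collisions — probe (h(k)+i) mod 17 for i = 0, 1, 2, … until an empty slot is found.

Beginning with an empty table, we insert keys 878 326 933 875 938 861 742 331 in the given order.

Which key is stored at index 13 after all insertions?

Insert 878: h=11, slot 11 empty -> index 11.
Insert 326: h=3, slot 3 empty -> index 3.
Insert 933: h=15, slot 15 empty -> index 15.
Insert 875: h=8, slot 8 empty -> index 8.
Insert 938: h=3, slot 3 occupied -> index 4.
Insert 861: h=11, slot 11 occupied -> index 12.
Insert 742: h=11, slots 11,12 occupied -> index 13.
Insert 331: h=8, slot 8 occupied -> index 9.
Table: [_, _, _, 326, 938, _, _, _, 875, 331, _, 878, 861, 742, _, 933, _]

742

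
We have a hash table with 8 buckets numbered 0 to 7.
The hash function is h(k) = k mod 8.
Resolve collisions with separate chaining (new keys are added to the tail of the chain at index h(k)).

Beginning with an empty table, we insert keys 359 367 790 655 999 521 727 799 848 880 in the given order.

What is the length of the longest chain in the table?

Insert 359: h=7, bucket 7 empty → new chain.
Insert 367: h=7, bucket 7 nonempty → append to chain.
Insert 790: h=6, bucket 6 empty → new chain.
Insert 655: h=7, bucket 7 nonempty → append to chain.
Insert 999: h=7, bucket 7 nonempty → append to chain.
Insert 521: h=1, bucket 1 empty → new chain.
Insert 727: h=7, bucket 7 nonempty → append to chain.
Insert 799: h=7, bucket 7 nonempty → append to chain.
Insert 848: h=0, bucket 0 empty → new chain.
Insert 880: h=0, bucket 0 nonempty → append to chain.
Final buckets:
0: 848 -> 880
1: 521
2: _
3: _
4: _
5: _
6: 790
7: 359 -> 367 -> 655 -> 999 -> 727 -> 799

6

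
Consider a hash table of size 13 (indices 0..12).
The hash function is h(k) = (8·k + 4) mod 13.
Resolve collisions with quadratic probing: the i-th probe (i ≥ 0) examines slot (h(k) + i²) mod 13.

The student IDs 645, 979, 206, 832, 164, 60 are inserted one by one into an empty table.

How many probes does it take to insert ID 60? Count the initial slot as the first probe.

4

645: h=3 -> slot 3
979: h=10 -> slot 10
206: h=1 -> slot 1
832: h=4 -> slot 4
164: h=3, probe 3,4,7 -> slot 7
60: h=3, probe 3,4,7,12 -> slot 12
Table: [_, 206, _, 645, 832, _, _, 164, _, _, 979, _, 60]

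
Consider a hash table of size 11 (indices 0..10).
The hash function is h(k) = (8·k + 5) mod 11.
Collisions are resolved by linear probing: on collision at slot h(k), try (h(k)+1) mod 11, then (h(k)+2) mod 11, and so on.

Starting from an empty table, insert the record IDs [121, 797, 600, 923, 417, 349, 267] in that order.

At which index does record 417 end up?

10

Insert 121: h=5, slot 5 empty -> index 5.
Insert 797: h=1, slot 1 empty -> index 1.
Insert 600: h=9, slot 9 empty -> index 9.
Insert 923: h=8, slot 8 empty -> index 8.
Insert 417: h=8, slots 8,9 occupied -> index 10.
Insert 349: h=3, slot 3 empty -> index 3.
Insert 267: h=7, slot 7 empty -> index 7.
Table: [_, 797, _, 349, _, 121, _, 267, 923, 600, 417]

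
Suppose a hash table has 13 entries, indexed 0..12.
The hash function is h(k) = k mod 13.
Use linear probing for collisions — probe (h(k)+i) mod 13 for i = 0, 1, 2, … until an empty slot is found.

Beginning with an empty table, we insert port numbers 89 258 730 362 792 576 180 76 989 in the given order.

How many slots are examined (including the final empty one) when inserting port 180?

6

89: h=11 => slot 11
258: h=11, probe 11,12 => slot 12
730: h=2 => slot 2
362: h=11, probe 11,12,0 => slot 0
792: h=12, probe 12,0,1 => slot 1
576: h=4 => slot 4
180: h=11, probe 11,12,0,1,2,3 => slot 3
76: h=11, probe 11,12,0,1,2,3,4,5 => slot 5
989: h=1, probe 1,2,3,4,5,6 => slot 6
Table: [362, 792, 730, 180, 576, 76, 989, -, -, -, -, 89, 258]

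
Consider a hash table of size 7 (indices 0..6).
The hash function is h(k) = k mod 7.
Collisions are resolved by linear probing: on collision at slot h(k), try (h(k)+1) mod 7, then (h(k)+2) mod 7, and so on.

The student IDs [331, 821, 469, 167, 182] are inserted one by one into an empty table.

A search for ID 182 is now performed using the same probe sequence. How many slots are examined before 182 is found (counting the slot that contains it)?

2

Insert 331: h=2, slot 2 empty => index 2.
Insert 821: h=2, slot 2 occupied => index 3.
Insert 469: h=0, slot 0 empty => index 0.
Insert 167: h=6, slot 6 empty => index 6.
Insert 182: h=0, slot 0 occupied => index 1.
Table: [469, 182, 331, 821, ∅, ∅, 167]
Lookup 182: h=0, probe 0,1 → found at 1.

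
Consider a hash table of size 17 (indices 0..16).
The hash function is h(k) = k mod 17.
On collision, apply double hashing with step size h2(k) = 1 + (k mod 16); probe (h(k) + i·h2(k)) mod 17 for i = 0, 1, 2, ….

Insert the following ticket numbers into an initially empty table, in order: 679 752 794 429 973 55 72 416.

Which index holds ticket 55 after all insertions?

679 hashes to 16; slot 16 is free → place at 16.
752 hashes to 4; slot 4 is free → place at 4.
794 hashes to 12; slot 12 is free → place at 12.
429 hashes to 4, h2=14; 4 taken → place at 1.
973 hashes to 4, h2=14; 4,1 taken → place at 15.
55 hashes to 4, h2=8; 4,12 taken → place at 3.
72 hashes to 4, h2=9; 4 taken → place at 13.
416 hashes to 8; slot 8 is free → place at 8.
Table: [., 429, ., 55, 752, ., ., ., 416, ., ., ., 794, 72, ., 973, 679]

3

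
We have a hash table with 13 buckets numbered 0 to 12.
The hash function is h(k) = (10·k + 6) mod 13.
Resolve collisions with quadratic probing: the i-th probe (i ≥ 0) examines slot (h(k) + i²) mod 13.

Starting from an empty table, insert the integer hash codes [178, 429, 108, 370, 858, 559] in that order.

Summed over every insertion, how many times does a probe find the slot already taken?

5

178: h=5 => slot 5
429: h=6 => slot 6
108: h=7 => slot 7
370: h=1 => slot 1
858: h=6, probe 6,7,10 => slot 10
559: h=6, probe 6,7,10,2 => slot 2
Table: [-, 370, 559, -, -, 178, 429, 108, -, -, 858, -, -]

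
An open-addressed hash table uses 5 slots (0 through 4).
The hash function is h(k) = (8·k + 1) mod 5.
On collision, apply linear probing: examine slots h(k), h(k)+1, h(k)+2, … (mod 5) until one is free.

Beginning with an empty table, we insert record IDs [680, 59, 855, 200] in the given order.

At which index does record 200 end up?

680: h=1 → slot 1
59: h=3 → slot 3
855: h=1, probe 1,2 → slot 2
200: h=1, probe 1,2,3,4 → slot 4
Table: [_, 680, 855, 59, 200]

4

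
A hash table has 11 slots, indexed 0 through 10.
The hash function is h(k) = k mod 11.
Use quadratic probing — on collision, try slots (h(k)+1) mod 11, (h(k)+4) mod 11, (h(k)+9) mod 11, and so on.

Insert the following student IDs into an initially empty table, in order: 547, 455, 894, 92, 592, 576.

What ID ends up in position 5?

547 hashes to 8; slot 8 is free => place at 8.
455 hashes to 4; slot 4 is free => place at 4.
894 hashes to 3; slot 3 is free => place at 3.
92 hashes to 4; 4 taken => place at 5.
592 hashes to 9; slot 9 is free => place at 9.
576 hashes to 4; 4,5,8 taken => place at 2.
Table: [., ., 576, 894, 455, 92, ., ., 547, 592, .]

92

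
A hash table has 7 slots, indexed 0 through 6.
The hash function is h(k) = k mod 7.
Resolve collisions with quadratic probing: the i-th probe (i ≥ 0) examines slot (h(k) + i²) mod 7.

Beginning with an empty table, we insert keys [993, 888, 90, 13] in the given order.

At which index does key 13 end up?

Insert 993: h=6, slot 6 empty -> index 6.
Insert 888: h=6, slot 6 occupied -> index 0.
Insert 90: h=6, slots 6,0 occupied -> index 3.
Insert 13: h=6, slots 6,0,3 occupied -> index 1.
Table: [888, 13, _, 90, _, _, 993]

1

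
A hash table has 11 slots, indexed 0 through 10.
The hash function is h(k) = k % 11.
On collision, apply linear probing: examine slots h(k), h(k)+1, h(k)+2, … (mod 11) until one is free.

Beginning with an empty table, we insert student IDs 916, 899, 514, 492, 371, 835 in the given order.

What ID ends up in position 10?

Insert 916: h=3, slot 3 empty -> index 3.
Insert 899: h=8, slot 8 empty -> index 8.
Insert 514: h=8, slot 8 occupied -> index 9.
Insert 492: h=8, slots 8,9 occupied -> index 10.
Insert 371: h=8, slots 8,9,10 occupied -> index 0.
Insert 835: h=10, slots 10,0 occupied -> index 1.
Table: [371, 835, _, 916, _, _, _, _, 899, 514, 492]

492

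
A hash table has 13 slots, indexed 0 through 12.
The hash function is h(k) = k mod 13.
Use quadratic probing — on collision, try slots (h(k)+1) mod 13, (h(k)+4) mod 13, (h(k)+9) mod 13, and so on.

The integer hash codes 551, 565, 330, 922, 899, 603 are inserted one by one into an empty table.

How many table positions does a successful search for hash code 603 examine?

551 hashes to 5; slot 5 is free → place at 5.
565 hashes to 6; slot 6 is free → place at 6.
330 hashes to 5; 5,6 taken → place at 9.
922 hashes to 12; slot 12 is free → place at 12.
899 hashes to 2; slot 2 is free → place at 2.
603 hashes to 5; 5,6,9 taken → place at 1.
Table: [∅, 603, 899, ∅, ∅, 551, 565, ∅, ∅, 330, ∅, ∅, 922]
Lookup 603: h=5, probe 5,6,9,1 → found at 1.

4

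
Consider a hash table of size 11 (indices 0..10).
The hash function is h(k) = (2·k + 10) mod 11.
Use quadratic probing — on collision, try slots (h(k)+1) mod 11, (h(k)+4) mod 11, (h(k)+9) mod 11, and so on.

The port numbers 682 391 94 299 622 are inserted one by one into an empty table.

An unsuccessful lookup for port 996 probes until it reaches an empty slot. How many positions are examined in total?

4

682 hashes to 10; slot 10 is free → place at 10.
391 hashes to 0; slot 0 is free → place at 0.
94 hashes to 0; 0 taken → place at 1.
299 hashes to 3; slot 3 is free → place at 3.
622 hashes to 0; 0,1 taken → place at 4.
Table: [391, 94, —, 299, 622, —, —, —, —, —, 682]
Lookup 996: h=0, probe 0,1,4,9 → slot 9 empty, not found.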